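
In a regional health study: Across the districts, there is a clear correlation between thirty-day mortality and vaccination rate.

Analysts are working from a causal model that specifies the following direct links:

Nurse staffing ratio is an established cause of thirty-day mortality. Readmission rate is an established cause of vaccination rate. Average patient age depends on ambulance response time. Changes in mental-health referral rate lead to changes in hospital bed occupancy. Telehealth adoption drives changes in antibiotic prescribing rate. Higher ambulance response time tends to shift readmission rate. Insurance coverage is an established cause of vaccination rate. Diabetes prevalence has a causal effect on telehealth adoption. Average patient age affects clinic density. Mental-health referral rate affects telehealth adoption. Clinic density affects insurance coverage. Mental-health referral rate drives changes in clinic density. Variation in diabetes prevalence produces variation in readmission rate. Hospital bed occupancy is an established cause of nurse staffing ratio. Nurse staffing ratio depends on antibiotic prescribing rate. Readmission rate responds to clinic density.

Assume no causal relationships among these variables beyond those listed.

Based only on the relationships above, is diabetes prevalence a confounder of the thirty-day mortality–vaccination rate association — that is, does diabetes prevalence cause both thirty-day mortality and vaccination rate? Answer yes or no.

yes

Diabetes prevalence has a causal path to thirty-day mortality (diabetes prevalence → telehealth adoption → antibiotic prescribing rate → nurse staffing ratio → thirty-day mortality) and to vaccination rate (diabetes prevalence → readmission rate → vaccination rate), so it is a common cause of both — a confounder.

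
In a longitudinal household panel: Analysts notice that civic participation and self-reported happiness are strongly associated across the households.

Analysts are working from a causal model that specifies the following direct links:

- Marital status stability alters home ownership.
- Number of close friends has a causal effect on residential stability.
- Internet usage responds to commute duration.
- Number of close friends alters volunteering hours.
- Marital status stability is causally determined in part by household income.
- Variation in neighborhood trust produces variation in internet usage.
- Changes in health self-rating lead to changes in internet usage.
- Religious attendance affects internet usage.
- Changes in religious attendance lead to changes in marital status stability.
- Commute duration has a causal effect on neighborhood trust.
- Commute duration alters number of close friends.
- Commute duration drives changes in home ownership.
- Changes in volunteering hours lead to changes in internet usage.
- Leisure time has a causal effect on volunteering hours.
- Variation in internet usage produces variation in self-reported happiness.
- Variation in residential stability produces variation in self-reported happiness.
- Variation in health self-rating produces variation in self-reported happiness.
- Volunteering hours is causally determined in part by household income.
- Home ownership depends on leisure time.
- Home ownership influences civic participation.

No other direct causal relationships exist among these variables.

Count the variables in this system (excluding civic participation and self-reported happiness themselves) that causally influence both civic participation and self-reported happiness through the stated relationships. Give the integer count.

The common causes are: commute duration (to civic participation via commute duration → home ownership → civic participation; to self-reported happiness via commute duration → internet usage → self-reported happiness); household income (to civic participation via household income → marital status stability → home ownership → civic participation; to self-reported happiness via household income → volunteering hours → internet usage → self-reported happiness); leisure time (to civic participation via leisure time → home ownership → civic participation; to self-reported happiness via leisure time → volunteering hours → internet usage → self-reported happiness); religious attendance (to civic participation via religious attendance → marital status stability → home ownership → civic participation; to self-reported happiness via religious attendance → internet usage → self-reported happiness).
Every other variable lacks a causal path to at least one of civic participation and self-reported happiness.

4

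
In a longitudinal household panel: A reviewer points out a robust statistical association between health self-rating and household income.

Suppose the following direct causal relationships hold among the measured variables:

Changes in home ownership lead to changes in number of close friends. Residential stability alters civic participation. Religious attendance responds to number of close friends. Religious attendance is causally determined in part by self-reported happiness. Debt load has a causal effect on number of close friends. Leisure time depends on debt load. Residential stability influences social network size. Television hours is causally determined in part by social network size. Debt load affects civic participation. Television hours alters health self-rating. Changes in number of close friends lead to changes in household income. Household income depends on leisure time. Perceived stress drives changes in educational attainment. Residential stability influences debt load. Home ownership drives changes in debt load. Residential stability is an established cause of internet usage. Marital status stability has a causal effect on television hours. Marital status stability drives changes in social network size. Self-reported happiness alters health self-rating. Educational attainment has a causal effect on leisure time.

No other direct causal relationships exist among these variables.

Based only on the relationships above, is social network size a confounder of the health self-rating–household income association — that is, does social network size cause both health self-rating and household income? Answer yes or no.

Social network size has no stated causal path to household income. A confounder must cause both variables, so social network size does not qualify.

no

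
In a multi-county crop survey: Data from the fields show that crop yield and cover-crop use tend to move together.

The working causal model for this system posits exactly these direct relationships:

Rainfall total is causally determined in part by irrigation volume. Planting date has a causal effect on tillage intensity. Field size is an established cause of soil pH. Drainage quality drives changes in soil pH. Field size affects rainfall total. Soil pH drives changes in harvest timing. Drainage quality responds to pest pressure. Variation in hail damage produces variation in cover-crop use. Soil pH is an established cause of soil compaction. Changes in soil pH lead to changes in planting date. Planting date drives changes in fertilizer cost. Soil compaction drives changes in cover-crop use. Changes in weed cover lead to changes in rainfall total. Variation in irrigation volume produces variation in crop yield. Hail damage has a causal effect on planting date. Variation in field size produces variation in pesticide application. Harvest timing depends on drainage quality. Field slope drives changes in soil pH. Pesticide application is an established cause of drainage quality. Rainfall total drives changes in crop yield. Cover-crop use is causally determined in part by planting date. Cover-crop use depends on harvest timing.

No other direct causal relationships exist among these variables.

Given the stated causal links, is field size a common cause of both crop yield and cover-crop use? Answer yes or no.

yes

Field size has a causal path to crop yield (field size → rainfall total → crop yield) and to cover-crop use (field size → soil pH → harvest timing → cover-crop use), so it is a common cause of both — a confounder.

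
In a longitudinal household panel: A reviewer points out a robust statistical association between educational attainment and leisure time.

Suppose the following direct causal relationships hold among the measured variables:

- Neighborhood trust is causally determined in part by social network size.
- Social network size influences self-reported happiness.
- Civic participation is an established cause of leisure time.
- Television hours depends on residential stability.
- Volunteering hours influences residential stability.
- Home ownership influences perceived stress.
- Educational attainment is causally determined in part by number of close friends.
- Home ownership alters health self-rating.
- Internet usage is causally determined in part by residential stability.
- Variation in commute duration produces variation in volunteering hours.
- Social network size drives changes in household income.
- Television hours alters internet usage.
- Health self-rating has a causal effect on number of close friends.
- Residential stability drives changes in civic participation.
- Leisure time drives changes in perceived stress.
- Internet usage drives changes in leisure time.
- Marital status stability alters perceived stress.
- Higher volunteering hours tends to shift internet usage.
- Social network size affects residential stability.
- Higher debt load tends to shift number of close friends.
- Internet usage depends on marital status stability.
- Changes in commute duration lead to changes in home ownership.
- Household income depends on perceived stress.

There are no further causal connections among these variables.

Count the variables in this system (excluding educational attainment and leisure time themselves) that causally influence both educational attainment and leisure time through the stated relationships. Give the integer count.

1

The common causes are: commute duration (to educational attainment via commute duration → home ownership → health self-rating → number of close friends → educational attainment; to leisure time via commute duration → volunteering hours → internet usage → leisure time).
Every other variable lacks a causal path to at least one of educational attainment and leisure time.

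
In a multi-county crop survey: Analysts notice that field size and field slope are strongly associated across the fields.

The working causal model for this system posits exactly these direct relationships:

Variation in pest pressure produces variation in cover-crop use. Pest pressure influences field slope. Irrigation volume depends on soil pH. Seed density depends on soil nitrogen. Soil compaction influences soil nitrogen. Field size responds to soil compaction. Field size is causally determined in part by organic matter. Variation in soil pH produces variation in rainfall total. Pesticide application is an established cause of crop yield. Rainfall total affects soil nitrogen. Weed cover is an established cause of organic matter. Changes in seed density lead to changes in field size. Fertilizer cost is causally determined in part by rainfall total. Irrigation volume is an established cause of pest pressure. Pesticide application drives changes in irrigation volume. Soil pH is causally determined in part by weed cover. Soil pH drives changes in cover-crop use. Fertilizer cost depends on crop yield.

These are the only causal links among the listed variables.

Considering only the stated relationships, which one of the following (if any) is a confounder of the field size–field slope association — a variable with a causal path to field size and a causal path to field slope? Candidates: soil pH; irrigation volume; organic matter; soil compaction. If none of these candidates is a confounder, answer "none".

Soil pH causes field size (soil pH → rainfall total → soil nitrogen → seed density → field size) and also causes field slope (soil pH → irrigation volume → pest pressure → field slope); it is a common cause of both.
Each of the other candidates lacks a causal path to at least one of field size and field slope, so they do not confound the relationship.

soil pH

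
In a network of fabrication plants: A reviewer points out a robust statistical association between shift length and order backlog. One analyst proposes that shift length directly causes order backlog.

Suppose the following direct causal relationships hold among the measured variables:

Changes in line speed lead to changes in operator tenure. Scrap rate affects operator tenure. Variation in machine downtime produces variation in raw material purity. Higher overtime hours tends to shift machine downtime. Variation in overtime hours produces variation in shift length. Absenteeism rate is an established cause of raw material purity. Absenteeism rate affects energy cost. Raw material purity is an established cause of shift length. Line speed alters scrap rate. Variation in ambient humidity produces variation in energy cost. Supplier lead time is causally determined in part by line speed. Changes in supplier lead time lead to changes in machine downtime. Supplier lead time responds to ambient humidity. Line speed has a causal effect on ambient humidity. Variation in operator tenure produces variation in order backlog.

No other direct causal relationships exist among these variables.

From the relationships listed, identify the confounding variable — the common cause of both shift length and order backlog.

Line speed has a causal path to shift length (line speed → supplier lead time → machine downtime → raw material purity → shift length) and a separate causal path to order backlog (line speed → operator tenure → order backlog), so it is a common cause of both.
No stated relationship gives shift length a causal route to order backlog, so the correlation is explained by the shared upstream cause rather than a direct effect.

line speed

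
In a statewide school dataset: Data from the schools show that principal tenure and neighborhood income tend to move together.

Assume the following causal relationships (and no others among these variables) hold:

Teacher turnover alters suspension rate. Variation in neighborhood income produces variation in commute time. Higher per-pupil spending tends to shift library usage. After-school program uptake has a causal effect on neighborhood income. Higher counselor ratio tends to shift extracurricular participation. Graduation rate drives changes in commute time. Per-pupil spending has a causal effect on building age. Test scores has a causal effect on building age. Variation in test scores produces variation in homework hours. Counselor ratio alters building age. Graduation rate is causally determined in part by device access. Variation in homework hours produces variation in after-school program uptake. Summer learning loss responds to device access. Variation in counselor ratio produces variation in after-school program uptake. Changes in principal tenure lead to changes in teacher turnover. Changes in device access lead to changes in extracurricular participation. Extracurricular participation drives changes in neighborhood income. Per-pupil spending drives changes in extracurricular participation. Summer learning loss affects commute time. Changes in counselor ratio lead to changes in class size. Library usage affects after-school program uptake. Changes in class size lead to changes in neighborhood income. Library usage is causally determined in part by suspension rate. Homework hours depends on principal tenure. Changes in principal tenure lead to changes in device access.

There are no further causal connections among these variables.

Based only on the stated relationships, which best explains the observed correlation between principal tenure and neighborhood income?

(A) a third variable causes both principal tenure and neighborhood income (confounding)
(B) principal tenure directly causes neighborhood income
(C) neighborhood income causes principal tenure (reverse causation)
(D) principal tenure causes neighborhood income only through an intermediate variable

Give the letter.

D

Principal tenure reaches neighborhood income through principal tenure → device access → extracurricular participation → neighborhood income — an indirect causal chain with no direct principal tenure → neighborhood income link. No variable causes both principal tenure and neighborhood income, so confounding is ruled out; the effect is mediated.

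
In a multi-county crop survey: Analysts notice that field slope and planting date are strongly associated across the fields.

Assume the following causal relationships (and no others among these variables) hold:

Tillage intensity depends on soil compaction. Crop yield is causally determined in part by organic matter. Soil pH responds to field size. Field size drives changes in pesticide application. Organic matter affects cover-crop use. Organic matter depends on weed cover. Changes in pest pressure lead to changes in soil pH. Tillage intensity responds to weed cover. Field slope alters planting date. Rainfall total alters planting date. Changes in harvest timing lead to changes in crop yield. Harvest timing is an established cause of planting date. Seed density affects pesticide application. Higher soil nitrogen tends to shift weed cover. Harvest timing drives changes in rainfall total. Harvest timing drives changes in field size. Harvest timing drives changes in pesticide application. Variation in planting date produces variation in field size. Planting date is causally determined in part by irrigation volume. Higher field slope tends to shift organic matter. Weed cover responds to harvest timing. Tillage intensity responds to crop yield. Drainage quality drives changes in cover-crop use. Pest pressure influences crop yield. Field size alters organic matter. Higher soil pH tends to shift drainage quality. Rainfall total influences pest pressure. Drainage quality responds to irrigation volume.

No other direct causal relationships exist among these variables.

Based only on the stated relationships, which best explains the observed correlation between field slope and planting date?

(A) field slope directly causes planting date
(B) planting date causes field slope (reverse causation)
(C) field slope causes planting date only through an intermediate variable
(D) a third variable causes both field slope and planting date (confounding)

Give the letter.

A

There is a stated direct causal link field slope → planting date, and no variable causes both field slope and planting date, so the correlation reflects direct causation.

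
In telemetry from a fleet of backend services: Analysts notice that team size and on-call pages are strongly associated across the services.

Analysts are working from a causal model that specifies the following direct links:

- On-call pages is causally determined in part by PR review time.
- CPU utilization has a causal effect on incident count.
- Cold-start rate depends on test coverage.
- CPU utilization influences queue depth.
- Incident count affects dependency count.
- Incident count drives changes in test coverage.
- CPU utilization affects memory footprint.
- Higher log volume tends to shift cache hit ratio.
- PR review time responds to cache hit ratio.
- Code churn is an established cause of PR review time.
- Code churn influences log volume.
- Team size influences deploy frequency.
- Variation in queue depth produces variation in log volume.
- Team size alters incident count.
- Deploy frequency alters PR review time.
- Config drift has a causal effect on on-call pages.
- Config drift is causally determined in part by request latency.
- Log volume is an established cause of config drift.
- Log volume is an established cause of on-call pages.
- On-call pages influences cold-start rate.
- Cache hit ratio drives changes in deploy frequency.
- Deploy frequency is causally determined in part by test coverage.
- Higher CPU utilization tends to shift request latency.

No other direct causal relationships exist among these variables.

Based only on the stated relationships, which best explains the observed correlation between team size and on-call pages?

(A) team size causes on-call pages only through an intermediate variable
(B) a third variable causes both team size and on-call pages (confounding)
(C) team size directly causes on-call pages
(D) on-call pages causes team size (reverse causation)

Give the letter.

Team size reaches on-call pages through team size → deploy frequency → PR review time → on-call pages — an indirect causal chain with no direct team size → on-call pages link. No variable causes both team size and on-call pages, so confounding is ruled out; the effect is mediated.

A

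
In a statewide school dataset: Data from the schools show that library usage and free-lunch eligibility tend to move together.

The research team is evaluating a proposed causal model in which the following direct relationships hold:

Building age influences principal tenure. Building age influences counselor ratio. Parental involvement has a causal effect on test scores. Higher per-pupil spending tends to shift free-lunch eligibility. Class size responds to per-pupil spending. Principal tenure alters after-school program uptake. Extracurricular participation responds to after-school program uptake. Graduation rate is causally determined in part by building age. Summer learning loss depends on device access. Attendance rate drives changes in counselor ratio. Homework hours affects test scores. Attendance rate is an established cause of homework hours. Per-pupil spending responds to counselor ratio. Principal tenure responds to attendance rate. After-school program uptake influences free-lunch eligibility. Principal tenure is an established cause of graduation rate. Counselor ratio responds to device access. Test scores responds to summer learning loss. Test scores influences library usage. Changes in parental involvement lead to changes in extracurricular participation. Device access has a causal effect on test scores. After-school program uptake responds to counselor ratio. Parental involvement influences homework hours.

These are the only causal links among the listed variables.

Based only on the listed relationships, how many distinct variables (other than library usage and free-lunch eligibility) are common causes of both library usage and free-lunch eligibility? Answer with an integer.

The common causes are: attendance rate (to library usage via attendance rate → homework hours → test scores → library usage; to free-lunch eligibility via attendance rate → counselor ratio → after-school program uptake → free-lunch eligibility); device access (to library usage via device access → test scores → library usage; to free-lunch eligibility via device access → counselor ratio → after-school program uptake → free-lunch eligibility).
Every other variable lacks a causal path to at least one of library usage and free-lunch eligibility.

2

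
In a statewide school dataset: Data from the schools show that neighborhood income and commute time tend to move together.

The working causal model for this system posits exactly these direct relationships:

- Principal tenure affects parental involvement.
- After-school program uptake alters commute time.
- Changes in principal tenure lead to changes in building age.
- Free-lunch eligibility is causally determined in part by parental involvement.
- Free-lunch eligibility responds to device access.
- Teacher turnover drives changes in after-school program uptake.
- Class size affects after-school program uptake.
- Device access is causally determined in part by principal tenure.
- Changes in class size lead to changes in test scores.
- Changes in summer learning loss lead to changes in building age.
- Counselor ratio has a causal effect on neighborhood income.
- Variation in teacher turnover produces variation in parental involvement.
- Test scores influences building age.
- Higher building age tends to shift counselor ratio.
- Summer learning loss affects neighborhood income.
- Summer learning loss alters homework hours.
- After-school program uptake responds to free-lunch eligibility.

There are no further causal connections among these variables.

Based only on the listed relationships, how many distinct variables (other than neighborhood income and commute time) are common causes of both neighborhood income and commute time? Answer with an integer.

2

The common causes are: class size (to neighborhood income via class size → test scores → building age → counselor ratio → neighborhood income; to commute time via class size → after-school program uptake → commute time); principal tenure (to neighborhood income via principal tenure → building age → counselor ratio → neighborhood income; to commute time via principal tenure → device access → free-lunch eligibility → after-school program uptake → commute time).
Every other variable lacks a causal path to at least one of neighborhood income and commute time.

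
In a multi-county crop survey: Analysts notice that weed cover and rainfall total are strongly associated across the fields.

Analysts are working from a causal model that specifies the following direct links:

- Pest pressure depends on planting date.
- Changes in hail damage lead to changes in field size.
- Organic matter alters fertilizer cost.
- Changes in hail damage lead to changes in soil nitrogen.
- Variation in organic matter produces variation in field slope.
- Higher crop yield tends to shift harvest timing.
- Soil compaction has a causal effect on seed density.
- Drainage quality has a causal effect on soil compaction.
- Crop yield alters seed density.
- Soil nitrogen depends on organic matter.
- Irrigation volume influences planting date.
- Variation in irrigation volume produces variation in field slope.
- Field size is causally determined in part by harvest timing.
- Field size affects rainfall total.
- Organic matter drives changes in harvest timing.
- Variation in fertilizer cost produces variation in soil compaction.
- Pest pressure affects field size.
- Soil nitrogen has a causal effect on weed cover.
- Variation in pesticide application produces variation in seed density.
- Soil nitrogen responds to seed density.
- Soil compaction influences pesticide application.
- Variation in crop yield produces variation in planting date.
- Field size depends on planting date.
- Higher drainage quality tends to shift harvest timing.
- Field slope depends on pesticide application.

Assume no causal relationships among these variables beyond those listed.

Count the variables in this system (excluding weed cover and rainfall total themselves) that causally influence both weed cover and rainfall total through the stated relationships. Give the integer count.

4

The common causes are: crop yield (to weed cover via crop yield → seed density → soil nitrogen → weed cover; to rainfall total via crop yield → harvest timing → field size → rainfall total); drainage quality (to weed cover via drainage quality → soil compaction → seed density → soil nitrogen → weed cover; to rainfall total via drainage quality → harvest timing → field size → rainfall total); hail damage (to weed cover via hail damage → soil nitrogen → weed cover; to rainfall total via hail damage → field size → rainfall total); organic matter (to weed cover via organic matter → soil nitrogen → weed cover; to rainfall total via organic matter → harvest timing → field size → rainfall total).
Every other variable lacks a causal path to at least one of weed cover and rainfall total.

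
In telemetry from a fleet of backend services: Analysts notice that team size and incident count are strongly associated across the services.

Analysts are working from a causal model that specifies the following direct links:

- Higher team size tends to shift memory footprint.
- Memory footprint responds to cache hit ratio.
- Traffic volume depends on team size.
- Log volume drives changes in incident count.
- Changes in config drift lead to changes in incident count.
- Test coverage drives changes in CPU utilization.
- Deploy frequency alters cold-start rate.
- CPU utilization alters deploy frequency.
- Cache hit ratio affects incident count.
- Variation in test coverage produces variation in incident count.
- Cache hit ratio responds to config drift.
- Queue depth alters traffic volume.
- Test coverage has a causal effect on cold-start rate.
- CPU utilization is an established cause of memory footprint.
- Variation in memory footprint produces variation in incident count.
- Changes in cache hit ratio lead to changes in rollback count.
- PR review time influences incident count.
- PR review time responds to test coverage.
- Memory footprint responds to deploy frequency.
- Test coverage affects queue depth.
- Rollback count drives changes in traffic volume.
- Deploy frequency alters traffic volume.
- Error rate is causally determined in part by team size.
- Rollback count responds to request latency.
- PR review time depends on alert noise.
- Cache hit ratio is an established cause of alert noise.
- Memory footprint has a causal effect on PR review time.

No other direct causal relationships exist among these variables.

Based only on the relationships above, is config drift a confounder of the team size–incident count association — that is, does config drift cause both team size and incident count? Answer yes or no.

Config drift has no stated causal path to team size. A confounder must cause both variables, so config drift does not qualify.

no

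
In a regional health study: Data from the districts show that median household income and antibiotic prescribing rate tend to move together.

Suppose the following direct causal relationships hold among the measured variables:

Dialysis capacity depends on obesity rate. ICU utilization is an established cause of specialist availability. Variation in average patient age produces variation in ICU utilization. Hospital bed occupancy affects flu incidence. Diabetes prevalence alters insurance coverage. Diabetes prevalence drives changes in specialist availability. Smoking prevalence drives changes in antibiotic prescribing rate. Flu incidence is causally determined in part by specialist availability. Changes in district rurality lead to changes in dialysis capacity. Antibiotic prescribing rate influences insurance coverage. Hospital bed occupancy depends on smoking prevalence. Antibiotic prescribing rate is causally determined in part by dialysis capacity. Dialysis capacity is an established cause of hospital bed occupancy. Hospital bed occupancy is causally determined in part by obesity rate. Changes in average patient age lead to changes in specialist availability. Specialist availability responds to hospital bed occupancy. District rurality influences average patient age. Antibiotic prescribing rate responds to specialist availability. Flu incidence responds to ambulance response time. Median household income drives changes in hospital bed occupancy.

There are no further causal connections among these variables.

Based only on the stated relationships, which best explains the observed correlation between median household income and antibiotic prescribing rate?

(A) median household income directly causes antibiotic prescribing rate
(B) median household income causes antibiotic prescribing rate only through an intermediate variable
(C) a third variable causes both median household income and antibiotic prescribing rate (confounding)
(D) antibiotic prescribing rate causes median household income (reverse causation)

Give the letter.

B

Median household income reaches antibiotic prescribing rate through median household income → hospital bed occupancy → specialist availability → antibiotic prescribing rate — an indirect causal chain with no direct median household income → antibiotic prescribing rate link. No variable causes both median household income and antibiotic prescribing rate, so confounding is ruled out; the effect is mediated.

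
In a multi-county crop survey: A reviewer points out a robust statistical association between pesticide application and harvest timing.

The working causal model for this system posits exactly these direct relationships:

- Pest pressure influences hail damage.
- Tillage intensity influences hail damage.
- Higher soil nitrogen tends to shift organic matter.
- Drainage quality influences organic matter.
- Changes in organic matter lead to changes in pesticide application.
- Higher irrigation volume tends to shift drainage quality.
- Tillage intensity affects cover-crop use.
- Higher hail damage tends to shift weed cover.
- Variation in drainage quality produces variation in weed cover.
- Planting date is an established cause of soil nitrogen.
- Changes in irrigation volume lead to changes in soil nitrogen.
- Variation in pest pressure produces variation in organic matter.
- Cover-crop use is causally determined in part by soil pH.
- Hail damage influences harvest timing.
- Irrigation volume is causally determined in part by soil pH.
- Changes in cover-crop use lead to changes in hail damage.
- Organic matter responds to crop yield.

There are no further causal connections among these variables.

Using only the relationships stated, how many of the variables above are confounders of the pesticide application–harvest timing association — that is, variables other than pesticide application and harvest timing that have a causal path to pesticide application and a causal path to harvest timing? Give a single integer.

The common causes are: pest pressure (to pesticide application via pest pressure → organic matter → pesticide application; to harvest timing via pest pressure → hail damage → harvest timing); soil pH (to pesticide application via soil pH → irrigation volume → soil nitrogen → organic matter → pesticide application; to harvest timing via soil pH → cover-crop use → hail damage → harvest timing).
Every other variable lacks a causal path to at least one of pesticide application and harvest timing.

2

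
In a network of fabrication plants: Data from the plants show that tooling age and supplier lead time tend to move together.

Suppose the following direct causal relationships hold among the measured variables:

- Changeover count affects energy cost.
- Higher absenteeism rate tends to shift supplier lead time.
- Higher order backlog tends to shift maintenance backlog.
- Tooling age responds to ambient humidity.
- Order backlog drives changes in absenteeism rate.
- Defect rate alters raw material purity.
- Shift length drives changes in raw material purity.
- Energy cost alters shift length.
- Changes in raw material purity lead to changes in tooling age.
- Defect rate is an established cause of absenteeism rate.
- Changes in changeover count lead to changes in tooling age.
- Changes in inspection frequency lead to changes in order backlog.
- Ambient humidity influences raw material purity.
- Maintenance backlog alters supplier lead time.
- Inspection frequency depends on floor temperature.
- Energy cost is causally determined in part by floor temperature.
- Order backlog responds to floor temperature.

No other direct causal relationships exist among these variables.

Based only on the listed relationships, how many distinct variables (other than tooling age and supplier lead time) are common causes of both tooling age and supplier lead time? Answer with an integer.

The common causes are: defect rate (to tooling age via defect rate → raw material purity → tooling age; to supplier lead time via defect rate → absenteeism rate → supplier lead time); floor temperature (to tooling age via floor temperature → energy cost → shift length → raw material purity → tooling age; to supplier lead time via floor temperature → order backlog → absenteeism rate → supplier lead time).
Every other variable lacks a causal path to at least one of tooling age and supplier lead time.

2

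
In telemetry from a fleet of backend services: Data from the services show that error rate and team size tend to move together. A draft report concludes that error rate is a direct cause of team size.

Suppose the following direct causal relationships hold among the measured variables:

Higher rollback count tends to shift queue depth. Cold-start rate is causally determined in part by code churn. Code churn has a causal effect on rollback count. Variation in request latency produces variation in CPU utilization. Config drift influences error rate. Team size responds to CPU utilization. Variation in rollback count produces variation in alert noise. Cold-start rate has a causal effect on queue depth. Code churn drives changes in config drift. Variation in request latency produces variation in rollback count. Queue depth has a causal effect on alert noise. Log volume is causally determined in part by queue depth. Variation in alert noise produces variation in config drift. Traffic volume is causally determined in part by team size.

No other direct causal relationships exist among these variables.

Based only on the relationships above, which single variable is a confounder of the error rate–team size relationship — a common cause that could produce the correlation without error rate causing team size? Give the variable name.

request latency

Request latency has a causal path to error rate (request latency → rollback count → alert noise → config drift → error rate) and a separate causal path to team size (request latency → CPU utilization → team size), so it is a common cause of both.
No stated relationship gives error rate a causal route to team size, so the correlation is explained by the shared upstream cause rather than a direct effect.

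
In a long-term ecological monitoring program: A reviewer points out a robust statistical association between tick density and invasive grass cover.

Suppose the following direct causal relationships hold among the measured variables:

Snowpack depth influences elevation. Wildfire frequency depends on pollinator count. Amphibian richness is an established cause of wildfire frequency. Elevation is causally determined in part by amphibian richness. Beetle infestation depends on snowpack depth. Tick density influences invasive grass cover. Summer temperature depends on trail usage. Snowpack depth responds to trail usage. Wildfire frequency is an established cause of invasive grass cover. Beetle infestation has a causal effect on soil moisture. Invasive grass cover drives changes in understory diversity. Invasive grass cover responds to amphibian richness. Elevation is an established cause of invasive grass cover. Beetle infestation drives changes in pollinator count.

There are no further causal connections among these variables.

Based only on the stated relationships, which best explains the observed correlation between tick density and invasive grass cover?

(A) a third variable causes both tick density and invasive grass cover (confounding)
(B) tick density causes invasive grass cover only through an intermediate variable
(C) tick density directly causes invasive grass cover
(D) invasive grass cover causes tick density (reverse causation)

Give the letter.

C

There is a stated direct causal link tick density → invasive grass cover, and no variable causes both tick density and invasive grass cover, so the correlation reflects direct causation.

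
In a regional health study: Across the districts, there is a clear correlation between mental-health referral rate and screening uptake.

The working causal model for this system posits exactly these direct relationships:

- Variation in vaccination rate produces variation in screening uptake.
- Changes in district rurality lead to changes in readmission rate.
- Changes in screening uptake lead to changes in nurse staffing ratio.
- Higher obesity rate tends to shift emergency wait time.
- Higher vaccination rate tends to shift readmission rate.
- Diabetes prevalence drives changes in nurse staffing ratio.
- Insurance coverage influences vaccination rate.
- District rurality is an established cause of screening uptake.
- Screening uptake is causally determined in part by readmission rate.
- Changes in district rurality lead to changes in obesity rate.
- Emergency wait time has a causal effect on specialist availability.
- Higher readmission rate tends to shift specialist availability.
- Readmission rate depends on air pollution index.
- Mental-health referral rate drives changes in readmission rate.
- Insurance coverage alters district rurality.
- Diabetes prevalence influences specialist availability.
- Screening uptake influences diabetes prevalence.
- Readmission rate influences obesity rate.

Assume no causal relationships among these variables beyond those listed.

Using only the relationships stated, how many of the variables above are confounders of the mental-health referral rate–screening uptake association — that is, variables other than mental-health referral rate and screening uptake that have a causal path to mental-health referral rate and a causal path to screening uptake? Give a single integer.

0

No listed variable has a causal path to both mental-health referral rate and screening uptake, so there are no common causes.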